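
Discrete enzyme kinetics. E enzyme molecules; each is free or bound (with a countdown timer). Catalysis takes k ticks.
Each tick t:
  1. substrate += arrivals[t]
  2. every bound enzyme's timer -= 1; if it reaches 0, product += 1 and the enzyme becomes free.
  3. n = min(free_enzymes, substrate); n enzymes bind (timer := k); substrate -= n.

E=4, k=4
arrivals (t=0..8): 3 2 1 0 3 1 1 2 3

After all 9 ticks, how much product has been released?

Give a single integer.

t=0: arr=3 -> substrate=0 bound=3 product=0
t=1: arr=2 -> substrate=1 bound=4 product=0
t=2: arr=1 -> substrate=2 bound=4 product=0
t=3: arr=0 -> substrate=2 bound=4 product=0
t=4: arr=3 -> substrate=2 bound=4 product=3
t=5: arr=1 -> substrate=2 bound=4 product=4
t=6: arr=1 -> substrate=3 bound=4 product=4
t=7: arr=2 -> substrate=5 bound=4 product=4
t=8: arr=3 -> substrate=5 bound=4 product=7

Answer: 7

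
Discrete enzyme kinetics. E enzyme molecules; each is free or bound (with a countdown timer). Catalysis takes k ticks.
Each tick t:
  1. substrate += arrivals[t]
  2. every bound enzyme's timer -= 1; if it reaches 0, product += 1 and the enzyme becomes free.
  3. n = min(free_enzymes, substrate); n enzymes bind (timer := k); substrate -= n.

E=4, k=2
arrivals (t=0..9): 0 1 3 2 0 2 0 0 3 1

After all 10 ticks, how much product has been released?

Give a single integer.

t=0: arr=0 -> substrate=0 bound=0 product=0
t=1: arr=1 -> substrate=0 bound=1 product=0
t=2: arr=3 -> substrate=0 bound=4 product=0
t=3: arr=2 -> substrate=1 bound=4 product=1
t=4: arr=0 -> substrate=0 bound=2 product=4
t=5: arr=2 -> substrate=0 bound=3 product=5
t=6: arr=0 -> substrate=0 bound=2 product=6
t=7: arr=0 -> substrate=0 bound=0 product=8
t=8: arr=3 -> substrate=0 bound=3 product=8
t=9: arr=1 -> substrate=0 bound=4 product=8

Answer: 8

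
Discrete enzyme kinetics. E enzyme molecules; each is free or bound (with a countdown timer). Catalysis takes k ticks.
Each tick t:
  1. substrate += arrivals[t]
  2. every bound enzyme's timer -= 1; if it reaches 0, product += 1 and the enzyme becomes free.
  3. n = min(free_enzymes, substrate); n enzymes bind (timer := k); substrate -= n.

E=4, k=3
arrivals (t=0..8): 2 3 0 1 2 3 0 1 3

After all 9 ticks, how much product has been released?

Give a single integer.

Answer: 8

Derivation:
t=0: arr=2 -> substrate=0 bound=2 product=0
t=1: arr=3 -> substrate=1 bound=4 product=0
t=2: arr=0 -> substrate=1 bound=4 product=0
t=3: arr=1 -> substrate=0 bound=4 product=2
t=4: arr=2 -> substrate=0 bound=4 product=4
t=5: arr=3 -> substrate=3 bound=4 product=4
t=6: arr=0 -> substrate=1 bound=4 product=6
t=7: arr=1 -> substrate=0 bound=4 product=8
t=8: arr=3 -> substrate=3 bound=4 product=8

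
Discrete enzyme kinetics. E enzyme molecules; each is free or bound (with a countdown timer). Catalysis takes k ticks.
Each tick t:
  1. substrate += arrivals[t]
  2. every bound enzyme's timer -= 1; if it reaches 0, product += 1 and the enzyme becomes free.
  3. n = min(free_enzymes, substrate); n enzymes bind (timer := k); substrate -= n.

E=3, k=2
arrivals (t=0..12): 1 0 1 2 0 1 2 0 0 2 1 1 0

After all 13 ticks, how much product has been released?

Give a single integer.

Answer: 10

Derivation:
t=0: arr=1 -> substrate=0 bound=1 product=0
t=1: arr=0 -> substrate=0 bound=1 product=0
t=2: arr=1 -> substrate=0 bound=1 product=1
t=3: arr=2 -> substrate=0 bound=3 product=1
t=4: arr=0 -> substrate=0 bound=2 product=2
t=5: arr=1 -> substrate=0 bound=1 product=4
t=6: arr=2 -> substrate=0 bound=3 product=4
t=7: arr=0 -> substrate=0 bound=2 product=5
t=8: arr=0 -> substrate=0 bound=0 product=7
t=9: arr=2 -> substrate=0 bound=2 product=7
t=10: arr=1 -> substrate=0 bound=3 product=7
t=11: arr=1 -> substrate=0 bound=2 product=9
t=12: arr=0 -> substrate=0 bound=1 product=10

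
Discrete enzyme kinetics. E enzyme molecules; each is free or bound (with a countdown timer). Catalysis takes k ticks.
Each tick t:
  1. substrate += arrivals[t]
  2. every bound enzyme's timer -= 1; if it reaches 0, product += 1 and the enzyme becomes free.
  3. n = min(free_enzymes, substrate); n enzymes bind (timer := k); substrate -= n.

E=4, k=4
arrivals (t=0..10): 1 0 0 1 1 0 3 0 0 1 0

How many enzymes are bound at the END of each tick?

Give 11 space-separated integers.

t=0: arr=1 -> substrate=0 bound=1 product=0
t=1: arr=0 -> substrate=0 bound=1 product=0
t=2: arr=0 -> substrate=0 bound=1 product=0
t=3: arr=1 -> substrate=0 bound=2 product=0
t=4: arr=1 -> substrate=0 bound=2 product=1
t=5: arr=0 -> substrate=0 bound=2 product=1
t=6: arr=3 -> substrate=1 bound=4 product=1
t=7: arr=0 -> substrate=0 bound=4 product=2
t=8: arr=0 -> substrate=0 bound=3 product=3
t=9: arr=1 -> substrate=0 bound=4 product=3
t=10: arr=0 -> substrate=0 bound=2 product=5

Answer: 1 1 1 2 2 2 4 4 3 4 2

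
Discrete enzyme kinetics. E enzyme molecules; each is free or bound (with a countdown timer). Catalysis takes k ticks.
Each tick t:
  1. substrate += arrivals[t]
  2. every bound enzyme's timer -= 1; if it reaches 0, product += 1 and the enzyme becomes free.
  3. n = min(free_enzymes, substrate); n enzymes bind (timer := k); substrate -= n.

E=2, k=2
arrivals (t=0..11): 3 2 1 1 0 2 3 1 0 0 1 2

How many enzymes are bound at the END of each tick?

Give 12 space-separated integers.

t=0: arr=3 -> substrate=1 bound=2 product=0
t=1: arr=2 -> substrate=3 bound=2 product=0
t=2: arr=1 -> substrate=2 bound=2 product=2
t=3: arr=1 -> substrate=3 bound=2 product=2
t=4: arr=0 -> substrate=1 bound=2 product=4
t=5: arr=2 -> substrate=3 bound=2 product=4
t=6: arr=3 -> substrate=4 bound=2 product=6
t=7: arr=1 -> substrate=5 bound=2 product=6
t=8: arr=0 -> substrate=3 bound=2 product=8
t=9: arr=0 -> substrate=3 bound=2 product=8
t=10: arr=1 -> substrate=2 bound=2 product=10
t=11: arr=2 -> substrate=4 bound=2 product=10

Answer: 2 2 2 2 2 2 2 2 2 2 2 2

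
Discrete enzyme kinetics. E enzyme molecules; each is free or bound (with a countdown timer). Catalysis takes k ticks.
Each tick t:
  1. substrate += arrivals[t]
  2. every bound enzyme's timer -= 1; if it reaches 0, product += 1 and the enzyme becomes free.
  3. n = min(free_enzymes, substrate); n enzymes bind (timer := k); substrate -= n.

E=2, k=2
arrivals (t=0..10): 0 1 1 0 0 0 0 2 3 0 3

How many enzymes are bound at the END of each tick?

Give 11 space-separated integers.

t=0: arr=0 -> substrate=0 bound=0 product=0
t=1: arr=1 -> substrate=0 bound=1 product=0
t=2: arr=1 -> substrate=0 bound=2 product=0
t=3: arr=0 -> substrate=0 bound=1 product=1
t=4: arr=0 -> substrate=0 bound=0 product=2
t=5: arr=0 -> substrate=0 bound=0 product=2
t=6: arr=0 -> substrate=0 bound=0 product=2
t=7: arr=2 -> substrate=0 bound=2 product=2
t=8: arr=3 -> substrate=3 bound=2 product=2
t=9: arr=0 -> substrate=1 bound=2 product=4
t=10: arr=3 -> substrate=4 bound=2 product=4

Answer: 0 1 2 1 0 0 0 2 2 2 2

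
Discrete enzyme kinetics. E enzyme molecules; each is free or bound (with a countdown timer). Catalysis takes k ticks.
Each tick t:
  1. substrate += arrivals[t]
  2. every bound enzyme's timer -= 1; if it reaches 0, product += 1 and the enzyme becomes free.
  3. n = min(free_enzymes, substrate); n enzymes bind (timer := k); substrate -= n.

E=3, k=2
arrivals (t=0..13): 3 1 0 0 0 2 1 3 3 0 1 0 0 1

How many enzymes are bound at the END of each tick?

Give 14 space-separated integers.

t=0: arr=3 -> substrate=0 bound=3 product=0
t=1: arr=1 -> substrate=1 bound=3 product=0
t=2: arr=0 -> substrate=0 bound=1 product=3
t=3: arr=0 -> substrate=0 bound=1 product=3
t=4: arr=0 -> substrate=0 bound=0 product=4
t=5: arr=2 -> substrate=0 bound=2 product=4
t=6: arr=1 -> substrate=0 bound=3 product=4
t=7: arr=3 -> substrate=1 bound=3 product=6
t=8: arr=3 -> substrate=3 bound=3 product=7
t=9: arr=0 -> substrate=1 bound=3 product=9
t=10: arr=1 -> substrate=1 bound=3 product=10
t=11: arr=0 -> substrate=0 bound=2 product=12
t=12: arr=0 -> substrate=0 bound=1 product=13
t=13: arr=1 -> substrate=0 bound=1 product=14

Answer: 3 3 1 1 0 2 3 3 3 3 3 2 1 1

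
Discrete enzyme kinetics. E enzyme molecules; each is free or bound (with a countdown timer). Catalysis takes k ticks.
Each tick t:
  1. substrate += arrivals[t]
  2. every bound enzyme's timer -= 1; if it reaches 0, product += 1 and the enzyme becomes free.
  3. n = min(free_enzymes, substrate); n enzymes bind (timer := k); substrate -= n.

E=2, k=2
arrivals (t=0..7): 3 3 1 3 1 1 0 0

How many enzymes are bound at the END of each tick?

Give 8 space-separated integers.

Answer: 2 2 2 2 2 2 2 2

Derivation:
t=0: arr=3 -> substrate=1 bound=2 product=0
t=1: arr=3 -> substrate=4 bound=2 product=0
t=2: arr=1 -> substrate=3 bound=2 product=2
t=3: arr=3 -> substrate=6 bound=2 product=2
t=4: arr=1 -> substrate=5 bound=2 product=4
t=5: arr=1 -> substrate=6 bound=2 product=4
t=6: arr=0 -> substrate=4 bound=2 product=6
t=7: arr=0 -> substrate=4 bound=2 product=6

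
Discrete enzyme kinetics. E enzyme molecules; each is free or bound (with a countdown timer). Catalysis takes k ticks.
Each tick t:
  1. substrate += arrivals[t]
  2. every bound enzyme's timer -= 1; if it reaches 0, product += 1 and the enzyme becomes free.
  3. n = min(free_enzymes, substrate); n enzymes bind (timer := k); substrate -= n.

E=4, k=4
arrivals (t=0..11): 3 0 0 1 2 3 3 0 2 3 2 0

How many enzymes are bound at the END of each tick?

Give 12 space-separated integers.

t=0: arr=3 -> substrate=0 bound=3 product=0
t=1: arr=0 -> substrate=0 bound=3 product=0
t=2: arr=0 -> substrate=0 bound=3 product=0
t=3: arr=1 -> substrate=0 bound=4 product=0
t=4: arr=2 -> substrate=0 bound=3 product=3
t=5: arr=3 -> substrate=2 bound=4 product=3
t=6: arr=3 -> substrate=5 bound=4 product=3
t=7: arr=0 -> substrate=4 bound=4 product=4
t=8: arr=2 -> substrate=4 bound=4 product=6
t=9: arr=3 -> substrate=6 bound=4 product=7
t=10: arr=2 -> substrate=8 bound=4 product=7
t=11: arr=0 -> substrate=7 bound=4 product=8

Answer: 3 3 3 4 3 4 4 4 4 4 4 4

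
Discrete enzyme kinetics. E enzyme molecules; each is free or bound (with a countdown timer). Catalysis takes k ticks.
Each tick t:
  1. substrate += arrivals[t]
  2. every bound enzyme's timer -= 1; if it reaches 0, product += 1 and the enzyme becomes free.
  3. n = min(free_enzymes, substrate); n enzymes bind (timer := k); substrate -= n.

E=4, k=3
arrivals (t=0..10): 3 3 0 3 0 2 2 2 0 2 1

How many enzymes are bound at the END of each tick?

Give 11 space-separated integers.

Answer: 3 4 4 4 4 4 4 4 4 4 4

Derivation:
t=0: arr=3 -> substrate=0 bound=3 product=0
t=1: arr=3 -> substrate=2 bound=4 product=0
t=2: arr=0 -> substrate=2 bound=4 product=0
t=3: arr=3 -> substrate=2 bound=4 product=3
t=4: arr=0 -> substrate=1 bound=4 product=4
t=5: arr=2 -> substrate=3 bound=4 product=4
t=6: arr=2 -> substrate=2 bound=4 product=7
t=7: arr=2 -> substrate=3 bound=4 product=8
t=8: arr=0 -> substrate=3 bound=4 product=8
t=9: arr=2 -> substrate=2 bound=4 product=11
t=10: arr=1 -> substrate=2 bound=4 product=12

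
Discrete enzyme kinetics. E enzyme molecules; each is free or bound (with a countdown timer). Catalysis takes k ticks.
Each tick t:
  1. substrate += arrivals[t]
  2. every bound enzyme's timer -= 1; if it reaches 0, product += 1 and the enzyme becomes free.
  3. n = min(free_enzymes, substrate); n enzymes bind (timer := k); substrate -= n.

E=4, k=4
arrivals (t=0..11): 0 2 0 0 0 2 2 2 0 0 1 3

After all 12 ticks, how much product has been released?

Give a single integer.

t=0: arr=0 -> substrate=0 bound=0 product=0
t=1: arr=2 -> substrate=0 bound=2 product=0
t=2: arr=0 -> substrate=0 bound=2 product=0
t=3: arr=0 -> substrate=0 bound=2 product=0
t=4: arr=0 -> substrate=0 bound=2 product=0
t=5: arr=2 -> substrate=0 bound=2 product=2
t=6: arr=2 -> substrate=0 bound=4 product=2
t=7: arr=2 -> substrate=2 bound=4 product=2
t=8: arr=0 -> substrate=2 bound=4 product=2
t=9: arr=0 -> substrate=0 bound=4 product=4
t=10: arr=1 -> substrate=0 bound=3 product=6
t=11: arr=3 -> substrate=2 bound=4 product=6

Answer: 6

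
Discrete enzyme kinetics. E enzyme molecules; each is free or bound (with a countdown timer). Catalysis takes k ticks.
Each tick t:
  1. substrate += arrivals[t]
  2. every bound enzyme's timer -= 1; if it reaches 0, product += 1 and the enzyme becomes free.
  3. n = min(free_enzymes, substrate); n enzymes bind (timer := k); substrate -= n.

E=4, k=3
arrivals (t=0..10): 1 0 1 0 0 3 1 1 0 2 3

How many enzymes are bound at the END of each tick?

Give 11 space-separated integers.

t=0: arr=1 -> substrate=0 bound=1 product=0
t=1: arr=0 -> substrate=0 bound=1 product=0
t=2: arr=1 -> substrate=0 bound=2 product=0
t=3: arr=0 -> substrate=0 bound=1 product=1
t=4: arr=0 -> substrate=0 bound=1 product=1
t=5: arr=3 -> substrate=0 bound=3 product=2
t=6: arr=1 -> substrate=0 bound=4 product=2
t=7: arr=1 -> substrate=1 bound=4 product=2
t=8: arr=0 -> substrate=0 bound=2 product=5
t=9: arr=2 -> substrate=0 bound=3 product=6
t=10: arr=3 -> substrate=2 bound=4 product=6

Answer: 1 1 2 1 1 3 4 4 2 3 4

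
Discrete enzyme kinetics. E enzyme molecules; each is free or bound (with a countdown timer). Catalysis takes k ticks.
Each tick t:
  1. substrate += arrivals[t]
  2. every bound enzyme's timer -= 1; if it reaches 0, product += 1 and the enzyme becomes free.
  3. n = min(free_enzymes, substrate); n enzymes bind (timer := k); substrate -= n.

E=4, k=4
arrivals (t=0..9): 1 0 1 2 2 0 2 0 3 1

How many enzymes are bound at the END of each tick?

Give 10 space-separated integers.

t=0: arr=1 -> substrate=0 bound=1 product=0
t=1: arr=0 -> substrate=0 bound=1 product=0
t=2: arr=1 -> substrate=0 bound=2 product=0
t=3: arr=2 -> substrate=0 bound=4 product=0
t=4: arr=2 -> substrate=1 bound=4 product=1
t=5: arr=0 -> substrate=1 bound=4 product=1
t=6: arr=2 -> substrate=2 bound=4 product=2
t=7: arr=0 -> substrate=0 bound=4 product=4
t=8: arr=3 -> substrate=2 bound=4 product=5
t=9: arr=1 -> substrate=3 bound=4 product=5

Answer: 1 1 2 4 4 4 4 4 4 4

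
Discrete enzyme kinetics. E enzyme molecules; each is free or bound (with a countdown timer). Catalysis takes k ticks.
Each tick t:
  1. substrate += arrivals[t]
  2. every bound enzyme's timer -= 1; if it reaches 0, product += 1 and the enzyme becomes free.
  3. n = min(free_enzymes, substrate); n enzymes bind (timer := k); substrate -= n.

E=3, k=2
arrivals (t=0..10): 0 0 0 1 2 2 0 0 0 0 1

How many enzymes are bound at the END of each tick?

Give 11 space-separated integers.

Answer: 0 0 0 1 3 3 2 1 0 0 1

Derivation:
t=0: arr=0 -> substrate=0 bound=0 product=0
t=1: arr=0 -> substrate=0 bound=0 product=0
t=2: arr=0 -> substrate=0 bound=0 product=0
t=3: arr=1 -> substrate=0 bound=1 product=0
t=4: arr=2 -> substrate=0 bound=3 product=0
t=5: arr=2 -> substrate=1 bound=3 product=1
t=6: arr=0 -> substrate=0 bound=2 product=3
t=7: arr=0 -> substrate=0 bound=1 product=4
t=8: arr=0 -> substrate=0 bound=0 product=5
t=9: arr=0 -> substrate=0 bound=0 product=5
t=10: arr=1 -> substrate=0 bound=1 product=5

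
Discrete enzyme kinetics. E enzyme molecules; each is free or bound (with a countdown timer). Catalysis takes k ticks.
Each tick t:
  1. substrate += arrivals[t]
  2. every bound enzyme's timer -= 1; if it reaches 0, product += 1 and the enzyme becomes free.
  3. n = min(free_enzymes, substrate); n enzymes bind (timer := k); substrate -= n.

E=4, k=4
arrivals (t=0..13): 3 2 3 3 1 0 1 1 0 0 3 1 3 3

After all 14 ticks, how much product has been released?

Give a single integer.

t=0: arr=3 -> substrate=0 bound=3 product=0
t=1: arr=2 -> substrate=1 bound=4 product=0
t=2: arr=3 -> substrate=4 bound=4 product=0
t=3: arr=3 -> substrate=7 bound=4 product=0
t=4: arr=1 -> substrate=5 bound=4 product=3
t=5: arr=0 -> substrate=4 bound=4 product=4
t=6: arr=1 -> substrate=5 bound=4 product=4
t=7: arr=1 -> substrate=6 bound=4 product=4
t=8: arr=0 -> substrate=3 bound=4 product=7
t=9: arr=0 -> substrate=2 bound=4 product=8
t=10: arr=3 -> substrate=5 bound=4 product=8
t=11: arr=1 -> substrate=6 bound=4 product=8
t=12: arr=3 -> substrate=6 bound=4 product=11
t=13: arr=3 -> substrate=8 bound=4 product=12

Answer: 12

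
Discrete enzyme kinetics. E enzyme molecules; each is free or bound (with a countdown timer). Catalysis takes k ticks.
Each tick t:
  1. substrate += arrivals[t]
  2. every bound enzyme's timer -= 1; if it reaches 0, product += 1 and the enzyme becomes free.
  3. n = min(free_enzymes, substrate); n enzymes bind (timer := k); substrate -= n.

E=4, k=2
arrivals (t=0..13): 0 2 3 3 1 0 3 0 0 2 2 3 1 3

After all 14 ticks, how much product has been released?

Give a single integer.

t=0: arr=0 -> substrate=0 bound=0 product=0
t=1: arr=2 -> substrate=0 bound=2 product=0
t=2: arr=3 -> substrate=1 bound=4 product=0
t=3: arr=3 -> substrate=2 bound=4 product=2
t=4: arr=1 -> substrate=1 bound=4 product=4
t=5: arr=0 -> substrate=0 bound=3 product=6
t=6: arr=3 -> substrate=0 bound=4 product=8
t=7: arr=0 -> substrate=0 bound=3 product=9
t=8: arr=0 -> substrate=0 bound=0 product=12
t=9: arr=2 -> substrate=0 bound=2 product=12
t=10: arr=2 -> substrate=0 bound=4 product=12
t=11: arr=3 -> substrate=1 bound=4 product=14
t=12: arr=1 -> substrate=0 bound=4 product=16
t=13: arr=3 -> substrate=1 bound=4 product=18

Answer: 18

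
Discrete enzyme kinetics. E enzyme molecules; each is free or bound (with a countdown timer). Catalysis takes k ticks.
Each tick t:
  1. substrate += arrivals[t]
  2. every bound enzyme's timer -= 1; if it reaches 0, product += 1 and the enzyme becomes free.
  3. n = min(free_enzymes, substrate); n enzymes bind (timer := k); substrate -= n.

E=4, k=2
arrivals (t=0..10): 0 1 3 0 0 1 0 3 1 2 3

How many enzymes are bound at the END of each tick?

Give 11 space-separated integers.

Answer: 0 1 4 3 0 1 1 3 4 3 4

Derivation:
t=0: arr=0 -> substrate=0 bound=0 product=0
t=1: arr=1 -> substrate=0 bound=1 product=0
t=2: arr=3 -> substrate=0 bound=4 product=0
t=3: arr=0 -> substrate=0 bound=3 product=1
t=4: arr=0 -> substrate=0 bound=0 product=4
t=5: arr=1 -> substrate=0 bound=1 product=4
t=6: arr=0 -> substrate=0 bound=1 product=4
t=7: arr=3 -> substrate=0 bound=3 product=5
t=8: arr=1 -> substrate=0 bound=4 product=5
t=9: arr=2 -> substrate=0 bound=3 product=8
t=10: arr=3 -> substrate=1 bound=4 product=9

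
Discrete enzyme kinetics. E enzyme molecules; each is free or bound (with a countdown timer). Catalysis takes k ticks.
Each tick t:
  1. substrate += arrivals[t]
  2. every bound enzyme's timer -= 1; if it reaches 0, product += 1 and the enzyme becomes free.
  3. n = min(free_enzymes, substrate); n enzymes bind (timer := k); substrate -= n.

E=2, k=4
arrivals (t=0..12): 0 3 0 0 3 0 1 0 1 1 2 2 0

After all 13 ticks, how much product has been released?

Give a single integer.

t=0: arr=0 -> substrate=0 bound=0 product=0
t=1: arr=3 -> substrate=1 bound=2 product=0
t=2: arr=0 -> substrate=1 bound=2 product=0
t=3: arr=0 -> substrate=1 bound=2 product=0
t=4: arr=3 -> substrate=4 bound=2 product=0
t=5: arr=0 -> substrate=2 bound=2 product=2
t=6: arr=1 -> substrate=3 bound=2 product=2
t=7: arr=0 -> substrate=3 bound=2 product=2
t=8: arr=1 -> substrate=4 bound=2 product=2
t=9: arr=1 -> substrate=3 bound=2 product=4
t=10: arr=2 -> substrate=5 bound=2 product=4
t=11: arr=2 -> substrate=7 bound=2 product=4
t=12: arr=0 -> substrate=7 bound=2 product=4

Answer: 4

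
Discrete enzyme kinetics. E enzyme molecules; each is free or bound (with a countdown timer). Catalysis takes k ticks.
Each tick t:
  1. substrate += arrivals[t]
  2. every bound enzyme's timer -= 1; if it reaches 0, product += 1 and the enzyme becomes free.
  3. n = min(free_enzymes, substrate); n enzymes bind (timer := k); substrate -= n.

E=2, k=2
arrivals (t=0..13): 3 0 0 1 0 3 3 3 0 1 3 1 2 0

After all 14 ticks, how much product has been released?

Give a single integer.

t=0: arr=3 -> substrate=1 bound=2 product=0
t=1: arr=0 -> substrate=1 bound=2 product=0
t=2: arr=0 -> substrate=0 bound=1 product=2
t=3: arr=1 -> substrate=0 bound=2 product=2
t=4: arr=0 -> substrate=0 bound=1 product=3
t=5: arr=3 -> substrate=1 bound=2 product=4
t=6: arr=3 -> substrate=4 bound=2 product=4
t=7: arr=3 -> substrate=5 bound=2 product=6
t=8: arr=0 -> substrate=5 bound=2 product=6
t=9: arr=1 -> substrate=4 bound=2 product=8
t=10: arr=3 -> substrate=7 bound=2 product=8
t=11: arr=1 -> substrate=6 bound=2 product=10
t=12: arr=2 -> substrate=8 bound=2 product=10
t=13: arr=0 -> substrate=6 bound=2 product=12

Answer: 12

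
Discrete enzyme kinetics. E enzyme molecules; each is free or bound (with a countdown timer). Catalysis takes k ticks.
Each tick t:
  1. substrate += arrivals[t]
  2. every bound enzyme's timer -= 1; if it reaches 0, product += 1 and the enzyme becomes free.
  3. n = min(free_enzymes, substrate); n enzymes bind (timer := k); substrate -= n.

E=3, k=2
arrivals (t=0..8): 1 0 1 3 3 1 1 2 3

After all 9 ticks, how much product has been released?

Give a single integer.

t=0: arr=1 -> substrate=0 bound=1 product=0
t=1: arr=0 -> substrate=0 bound=1 product=0
t=2: arr=1 -> substrate=0 bound=1 product=1
t=3: arr=3 -> substrate=1 bound=3 product=1
t=4: arr=3 -> substrate=3 bound=3 product=2
t=5: arr=1 -> substrate=2 bound=3 product=4
t=6: arr=1 -> substrate=2 bound=3 product=5
t=7: arr=2 -> substrate=2 bound=3 product=7
t=8: arr=3 -> substrate=4 bound=3 product=8

Answer: 8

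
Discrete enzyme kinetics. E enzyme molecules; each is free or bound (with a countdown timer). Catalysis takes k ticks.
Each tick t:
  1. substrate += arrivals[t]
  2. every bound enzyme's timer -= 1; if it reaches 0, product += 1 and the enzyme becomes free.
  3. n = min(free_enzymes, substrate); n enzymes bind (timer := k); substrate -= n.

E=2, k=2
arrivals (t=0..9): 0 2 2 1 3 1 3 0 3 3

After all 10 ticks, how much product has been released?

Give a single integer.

Answer: 8

Derivation:
t=0: arr=0 -> substrate=0 bound=0 product=0
t=1: arr=2 -> substrate=0 bound=2 product=0
t=2: arr=2 -> substrate=2 bound=2 product=0
t=3: arr=1 -> substrate=1 bound=2 product=2
t=4: arr=3 -> substrate=4 bound=2 product=2
t=5: arr=1 -> substrate=3 bound=2 product=4
t=6: arr=3 -> substrate=6 bound=2 product=4
t=7: arr=0 -> substrate=4 bound=2 product=6
t=8: arr=3 -> substrate=7 bound=2 product=6
t=9: arr=3 -> substrate=8 bound=2 product=8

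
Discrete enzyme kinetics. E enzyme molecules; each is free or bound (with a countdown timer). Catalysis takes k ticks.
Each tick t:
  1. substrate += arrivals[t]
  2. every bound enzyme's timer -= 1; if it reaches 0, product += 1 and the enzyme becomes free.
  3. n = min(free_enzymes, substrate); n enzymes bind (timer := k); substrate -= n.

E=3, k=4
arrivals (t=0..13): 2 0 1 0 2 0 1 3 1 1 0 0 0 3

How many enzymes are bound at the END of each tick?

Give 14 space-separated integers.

Answer: 2 2 3 3 3 3 3 3 3 3 3 3 3 3

Derivation:
t=0: arr=2 -> substrate=0 bound=2 product=0
t=1: arr=0 -> substrate=0 bound=2 product=0
t=2: arr=1 -> substrate=0 bound=3 product=0
t=3: arr=0 -> substrate=0 bound=3 product=0
t=4: arr=2 -> substrate=0 bound=3 product=2
t=5: arr=0 -> substrate=0 bound=3 product=2
t=6: arr=1 -> substrate=0 bound=3 product=3
t=7: arr=3 -> substrate=3 bound=3 product=3
t=8: arr=1 -> substrate=2 bound=3 product=5
t=9: arr=1 -> substrate=3 bound=3 product=5
t=10: arr=0 -> substrate=2 bound=3 product=6
t=11: arr=0 -> substrate=2 bound=3 product=6
t=12: arr=0 -> substrate=0 bound=3 product=8
t=13: arr=3 -> substrate=3 bound=3 product=8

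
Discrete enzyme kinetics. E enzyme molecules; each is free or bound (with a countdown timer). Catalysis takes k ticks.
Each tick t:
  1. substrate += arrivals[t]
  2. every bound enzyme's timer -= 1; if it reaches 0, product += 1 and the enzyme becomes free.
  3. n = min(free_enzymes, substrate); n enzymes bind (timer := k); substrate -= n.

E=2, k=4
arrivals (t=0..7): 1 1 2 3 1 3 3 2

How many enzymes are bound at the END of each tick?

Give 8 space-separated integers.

Answer: 1 2 2 2 2 2 2 2

Derivation:
t=0: arr=1 -> substrate=0 bound=1 product=0
t=1: arr=1 -> substrate=0 bound=2 product=0
t=2: arr=2 -> substrate=2 bound=2 product=0
t=3: arr=3 -> substrate=5 bound=2 product=0
t=4: arr=1 -> substrate=5 bound=2 product=1
t=5: arr=3 -> substrate=7 bound=2 product=2
t=6: arr=3 -> substrate=10 bound=2 product=2
t=7: arr=2 -> substrate=12 bound=2 product=2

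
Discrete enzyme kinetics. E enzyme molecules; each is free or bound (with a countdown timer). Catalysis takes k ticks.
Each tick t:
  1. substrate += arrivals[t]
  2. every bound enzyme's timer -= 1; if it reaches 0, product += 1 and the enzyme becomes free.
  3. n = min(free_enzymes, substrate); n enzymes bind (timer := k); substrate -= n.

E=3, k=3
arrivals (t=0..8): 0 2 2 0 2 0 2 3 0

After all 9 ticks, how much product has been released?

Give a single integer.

t=0: arr=0 -> substrate=0 bound=0 product=0
t=1: arr=2 -> substrate=0 bound=2 product=0
t=2: arr=2 -> substrate=1 bound=3 product=0
t=3: arr=0 -> substrate=1 bound=3 product=0
t=4: arr=2 -> substrate=1 bound=3 product=2
t=5: arr=0 -> substrate=0 bound=3 product=3
t=6: arr=2 -> substrate=2 bound=3 product=3
t=7: arr=3 -> substrate=3 bound=3 product=5
t=8: arr=0 -> substrate=2 bound=3 product=6

Answer: 6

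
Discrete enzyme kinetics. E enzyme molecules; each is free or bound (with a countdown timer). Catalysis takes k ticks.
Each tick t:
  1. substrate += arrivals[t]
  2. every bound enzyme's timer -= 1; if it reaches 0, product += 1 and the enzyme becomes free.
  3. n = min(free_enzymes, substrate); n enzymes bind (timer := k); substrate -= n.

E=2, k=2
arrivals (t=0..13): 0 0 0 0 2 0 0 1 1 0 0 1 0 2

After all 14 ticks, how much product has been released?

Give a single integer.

Answer: 5

Derivation:
t=0: arr=0 -> substrate=0 bound=0 product=0
t=1: arr=0 -> substrate=0 bound=0 product=0
t=2: arr=0 -> substrate=0 bound=0 product=0
t=3: arr=0 -> substrate=0 bound=0 product=0
t=4: arr=2 -> substrate=0 bound=2 product=0
t=5: arr=0 -> substrate=0 bound=2 product=0
t=6: arr=0 -> substrate=0 bound=0 product=2
t=7: arr=1 -> substrate=0 bound=1 product=2
t=8: arr=1 -> substrate=0 bound=2 product=2
t=9: arr=0 -> substrate=0 bound=1 product=3
t=10: arr=0 -> substrate=0 bound=0 product=4
t=11: arr=1 -> substrate=0 bound=1 product=4
t=12: arr=0 -> substrate=0 bound=1 product=4
t=13: arr=2 -> substrate=0 bound=2 product=5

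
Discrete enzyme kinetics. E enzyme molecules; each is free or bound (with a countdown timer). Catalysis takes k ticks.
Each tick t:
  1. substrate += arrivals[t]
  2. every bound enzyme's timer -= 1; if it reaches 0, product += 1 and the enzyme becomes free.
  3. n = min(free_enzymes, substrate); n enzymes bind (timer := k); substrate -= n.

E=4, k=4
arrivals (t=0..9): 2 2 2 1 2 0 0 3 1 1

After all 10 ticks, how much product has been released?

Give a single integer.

Answer: 8

Derivation:
t=0: arr=2 -> substrate=0 bound=2 product=0
t=1: arr=2 -> substrate=0 bound=4 product=0
t=2: arr=2 -> substrate=2 bound=4 product=0
t=3: arr=1 -> substrate=3 bound=4 product=0
t=4: arr=2 -> substrate=3 bound=4 product=2
t=5: arr=0 -> substrate=1 bound=4 product=4
t=6: arr=0 -> substrate=1 bound=4 product=4
t=7: arr=3 -> substrate=4 bound=4 product=4
t=8: arr=1 -> substrate=3 bound=4 product=6
t=9: arr=1 -> substrate=2 bound=4 product=8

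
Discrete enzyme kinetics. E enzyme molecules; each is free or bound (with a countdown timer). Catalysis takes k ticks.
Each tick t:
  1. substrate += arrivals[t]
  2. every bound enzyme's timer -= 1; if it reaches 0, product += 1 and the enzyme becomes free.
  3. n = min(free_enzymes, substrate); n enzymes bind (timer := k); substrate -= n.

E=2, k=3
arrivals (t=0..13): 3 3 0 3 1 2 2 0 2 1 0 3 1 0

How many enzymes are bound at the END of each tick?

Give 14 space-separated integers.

t=0: arr=3 -> substrate=1 bound=2 product=0
t=1: arr=3 -> substrate=4 bound=2 product=0
t=2: arr=0 -> substrate=4 bound=2 product=0
t=3: arr=3 -> substrate=5 bound=2 product=2
t=4: arr=1 -> substrate=6 bound=2 product=2
t=5: arr=2 -> substrate=8 bound=2 product=2
t=6: arr=2 -> substrate=8 bound=2 product=4
t=7: arr=0 -> substrate=8 bound=2 product=4
t=8: arr=2 -> substrate=10 bound=2 product=4
t=9: arr=1 -> substrate=9 bound=2 product=6
t=10: arr=0 -> substrate=9 bound=2 product=6
t=11: arr=3 -> substrate=12 bound=2 product=6
t=12: arr=1 -> substrate=11 bound=2 product=8
t=13: arr=0 -> substrate=11 bound=2 product=8

Answer: 2 2 2 2 2 2 2 2 2 2 2 2 2 2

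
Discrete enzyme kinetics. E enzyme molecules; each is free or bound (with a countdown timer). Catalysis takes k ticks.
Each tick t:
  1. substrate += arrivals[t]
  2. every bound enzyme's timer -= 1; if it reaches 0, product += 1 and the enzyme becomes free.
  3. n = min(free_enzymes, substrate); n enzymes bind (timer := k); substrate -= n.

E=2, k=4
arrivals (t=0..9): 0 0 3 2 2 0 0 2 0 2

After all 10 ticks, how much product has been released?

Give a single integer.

Answer: 2

Derivation:
t=0: arr=0 -> substrate=0 bound=0 product=0
t=1: arr=0 -> substrate=0 bound=0 product=0
t=2: arr=3 -> substrate=1 bound=2 product=0
t=3: arr=2 -> substrate=3 bound=2 product=0
t=4: arr=2 -> substrate=5 bound=2 product=0
t=5: arr=0 -> substrate=5 bound=2 product=0
t=6: arr=0 -> substrate=3 bound=2 product=2
t=7: arr=2 -> substrate=5 bound=2 product=2
t=8: arr=0 -> substrate=5 bound=2 product=2
t=9: arr=2 -> substrate=7 bound=2 product=2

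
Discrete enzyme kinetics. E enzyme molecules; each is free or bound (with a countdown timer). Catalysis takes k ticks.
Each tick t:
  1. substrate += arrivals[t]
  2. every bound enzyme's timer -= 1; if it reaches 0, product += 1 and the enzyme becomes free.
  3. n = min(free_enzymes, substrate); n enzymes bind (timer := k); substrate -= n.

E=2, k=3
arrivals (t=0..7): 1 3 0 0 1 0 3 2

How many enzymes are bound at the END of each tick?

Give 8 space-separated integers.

Answer: 1 2 2 2 2 2 2 2

Derivation:
t=0: arr=1 -> substrate=0 bound=1 product=0
t=1: arr=3 -> substrate=2 bound=2 product=0
t=2: arr=0 -> substrate=2 bound=2 product=0
t=3: arr=0 -> substrate=1 bound=2 product=1
t=4: arr=1 -> substrate=1 bound=2 product=2
t=5: arr=0 -> substrate=1 bound=2 product=2
t=6: arr=3 -> substrate=3 bound=2 product=3
t=7: arr=2 -> substrate=4 bound=2 product=4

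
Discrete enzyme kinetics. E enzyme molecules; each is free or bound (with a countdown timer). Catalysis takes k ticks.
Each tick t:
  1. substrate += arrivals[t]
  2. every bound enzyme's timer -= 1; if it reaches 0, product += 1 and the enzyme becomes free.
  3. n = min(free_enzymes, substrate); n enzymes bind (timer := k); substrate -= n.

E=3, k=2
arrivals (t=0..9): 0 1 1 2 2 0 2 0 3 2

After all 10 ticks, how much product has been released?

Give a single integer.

t=0: arr=0 -> substrate=0 bound=0 product=0
t=1: arr=1 -> substrate=0 bound=1 product=0
t=2: arr=1 -> substrate=0 bound=2 product=0
t=3: arr=2 -> substrate=0 bound=3 product=1
t=4: arr=2 -> substrate=1 bound=3 product=2
t=5: arr=0 -> substrate=0 bound=2 product=4
t=6: arr=2 -> substrate=0 bound=3 product=5
t=7: arr=0 -> substrate=0 bound=2 product=6
t=8: arr=3 -> substrate=0 bound=3 product=8
t=9: arr=2 -> substrate=2 bound=3 product=8

Answer: 8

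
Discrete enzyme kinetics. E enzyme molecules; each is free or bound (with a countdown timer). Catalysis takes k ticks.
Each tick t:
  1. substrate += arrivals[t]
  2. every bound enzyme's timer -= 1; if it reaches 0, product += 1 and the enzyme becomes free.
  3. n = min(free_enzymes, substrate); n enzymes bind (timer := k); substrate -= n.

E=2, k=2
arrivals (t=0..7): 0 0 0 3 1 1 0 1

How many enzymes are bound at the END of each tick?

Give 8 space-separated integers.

Answer: 0 0 0 2 2 2 2 2

Derivation:
t=0: arr=0 -> substrate=0 bound=0 product=0
t=1: arr=0 -> substrate=0 bound=0 product=0
t=2: arr=0 -> substrate=0 bound=0 product=0
t=3: arr=3 -> substrate=1 bound=2 product=0
t=4: arr=1 -> substrate=2 bound=2 product=0
t=5: arr=1 -> substrate=1 bound=2 product=2
t=6: arr=0 -> substrate=1 bound=2 product=2
t=7: arr=1 -> substrate=0 bound=2 product=4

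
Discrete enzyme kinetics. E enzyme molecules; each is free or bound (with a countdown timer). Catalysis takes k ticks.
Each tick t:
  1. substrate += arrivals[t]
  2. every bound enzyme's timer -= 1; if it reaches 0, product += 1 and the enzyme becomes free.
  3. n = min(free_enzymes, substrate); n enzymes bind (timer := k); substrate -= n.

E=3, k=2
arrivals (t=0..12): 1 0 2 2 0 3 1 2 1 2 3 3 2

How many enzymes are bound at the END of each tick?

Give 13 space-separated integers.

Answer: 1 1 2 3 2 3 3 3 3 3 3 3 3

Derivation:
t=0: arr=1 -> substrate=0 bound=1 product=0
t=1: arr=0 -> substrate=0 bound=1 product=0
t=2: arr=2 -> substrate=0 bound=2 product=1
t=3: arr=2 -> substrate=1 bound=3 product=1
t=4: arr=0 -> substrate=0 bound=2 product=3
t=5: arr=3 -> substrate=1 bound=3 product=4
t=6: arr=1 -> substrate=1 bound=3 product=5
t=7: arr=2 -> substrate=1 bound=3 product=7
t=8: arr=1 -> substrate=1 bound=3 product=8
t=9: arr=2 -> substrate=1 bound=3 product=10
t=10: arr=3 -> substrate=3 bound=3 product=11
t=11: arr=3 -> substrate=4 bound=3 product=13
t=12: arr=2 -> substrate=5 bound=3 product=14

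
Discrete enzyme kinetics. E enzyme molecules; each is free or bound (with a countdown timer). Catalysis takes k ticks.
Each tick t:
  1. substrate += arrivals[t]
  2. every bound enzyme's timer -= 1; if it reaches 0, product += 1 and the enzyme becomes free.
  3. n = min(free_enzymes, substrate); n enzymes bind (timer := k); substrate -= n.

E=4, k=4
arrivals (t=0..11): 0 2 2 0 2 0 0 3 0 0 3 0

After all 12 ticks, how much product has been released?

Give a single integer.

Answer: 8

Derivation:
t=0: arr=0 -> substrate=0 bound=0 product=0
t=1: arr=2 -> substrate=0 bound=2 product=0
t=2: arr=2 -> substrate=0 bound=4 product=0
t=3: arr=0 -> substrate=0 bound=4 product=0
t=4: arr=2 -> substrate=2 bound=4 product=0
t=5: arr=0 -> substrate=0 bound=4 product=2
t=6: arr=0 -> substrate=0 bound=2 product=4
t=7: arr=3 -> substrate=1 bound=4 product=4
t=8: arr=0 -> substrate=1 bound=4 product=4
t=9: arr=0 -> substrate=0 bound=3 product=6
t=10: arr=3 -> substrate=2 bound=4 product=6
t=11: arr=0 -> substrate=0 bound=4 product=8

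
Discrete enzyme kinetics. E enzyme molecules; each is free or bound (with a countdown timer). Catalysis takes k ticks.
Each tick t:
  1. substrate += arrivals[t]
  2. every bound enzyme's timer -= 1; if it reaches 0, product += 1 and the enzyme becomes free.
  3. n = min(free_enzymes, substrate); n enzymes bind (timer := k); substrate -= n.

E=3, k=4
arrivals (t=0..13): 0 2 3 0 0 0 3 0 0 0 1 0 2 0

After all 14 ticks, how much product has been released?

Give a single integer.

Answer: 8

Derivation:
t=0: arr=0 -> substrate=0 bound=0 product=0
t=1: arr=2 -> substrate=0 bound=2 product=0
t=2: arr=3 -> substrate=2 bound=3 product=0
t=3: arr=0 -> substrate=2 bound=3 product=0
t=4: arr=0 -> substrate=2 bound=3 product=0
t=5: arr=0 -> substrate=0 bound=3 product=2
t=6: arr=3 -> substrate=2 bound=3 product=3
t=7: arr=0 -> substrate=2 bound=3 product=3
t=8: arr=0 -> substrate=2 bound=3 product=3
t=9: arr=0 -> substrate=0 bound=3 product=5
t=10: arr=1 -> substrate=0 bound=3 product=6
t=11: arr=0 -> substrate=0 bound=3 product=6
t=12: arr=2 -> substrate=2 bound=3 product=6
t=13: arr=0 -> substrate=0 bound=3 product=8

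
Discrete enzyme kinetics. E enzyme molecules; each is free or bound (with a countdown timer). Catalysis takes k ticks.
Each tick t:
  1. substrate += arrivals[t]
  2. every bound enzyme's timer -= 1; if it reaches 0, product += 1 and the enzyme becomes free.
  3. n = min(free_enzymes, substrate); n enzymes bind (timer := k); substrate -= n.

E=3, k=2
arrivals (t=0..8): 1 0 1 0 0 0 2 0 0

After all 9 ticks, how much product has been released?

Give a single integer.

Answer: 4

Derivation:
t=0: arr=1 -> substrate=0 bound=1 product=0
t=1: arr=0 -> substrate=0 bound=1 product=0
t=2: arr=1 -> substrate=0 bound=1 product=1
t=3: arr=0 -> substrate=0 bound=1 product=1
t=4: arr=0 -> substrate=0 bound=0 product=2
t=5: arr=0 -> substrate=0 bound=0 product=2
t=6: arr=2 -> substrate=0 bound=2 product=2
t=7: arr=0 -> substrate=0 bound=2 product=2
t=8: arr=0 -> substrate=0 bound=0 product=4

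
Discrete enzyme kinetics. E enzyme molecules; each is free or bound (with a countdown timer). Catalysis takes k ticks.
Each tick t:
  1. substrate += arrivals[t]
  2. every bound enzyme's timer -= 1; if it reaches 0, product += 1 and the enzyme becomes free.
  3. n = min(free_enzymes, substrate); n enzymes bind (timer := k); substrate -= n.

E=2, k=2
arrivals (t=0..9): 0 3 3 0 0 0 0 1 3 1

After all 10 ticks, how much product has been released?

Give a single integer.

t=0: arr=0 -> substrate=0 bound=0 product=0
t=1: arr=3 -> substrate=1 bound=2 product=0
t=2: arr=3 -> substrate=4 bound=2 product=0
t=3: arr=0 -> substrate=2 bound=2 product=2
t=4: arr=0 -> substrate=2 bound=2 product=2
t=5: arr=0 -> substrate=0 bound=2 product=4
t=6: arr=0 -> substrate=0 bound=2 product=4
t=7: arr=1 -> substrate=0 bound=1 product=6
t=8: arr=3 -> substrate=2 bound=2 product=6
t=9: arr=1 -> substrate=2 bound=2 product=7

Answer: 7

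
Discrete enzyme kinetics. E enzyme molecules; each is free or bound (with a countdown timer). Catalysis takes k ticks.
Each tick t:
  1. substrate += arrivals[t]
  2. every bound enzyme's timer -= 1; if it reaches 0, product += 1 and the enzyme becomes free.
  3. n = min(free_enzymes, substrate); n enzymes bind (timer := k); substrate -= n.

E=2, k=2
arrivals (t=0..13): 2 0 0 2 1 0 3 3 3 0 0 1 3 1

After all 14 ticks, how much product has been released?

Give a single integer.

Answer: 11

Derivation:
t=0: arr=2 -> substrate=0 bound=2 product=0
t=1: arr=0 -> substrate=0 bound=2 product=0
t=2: arr=0 -> substrate=0 bound=0 product=2
t=3: arr=2 -> substrate=0 bound=2 product=2
t=4: arr=1 -> substrate=1 bound=2 product=2
t=5: arr=0 -> substrate=0 bound=1 product=4
t=6: arr=3 -> substrate=2 bound=2 product=4
t=7: arr=3 -> substrate=4 bound=2 product=5
t=8: arr=3 -> substrate=6 bound=2 product=6
t=9: arr=0 -> substrate=5 bound=2 product=7
t=10: arr=0 -> substrate=4 bound=2 product=8
t=11: arr=1 -> substrate=4 bound=2 product=9
t=12: arr=3 -> substrate=6 bound=2 product=10
t=13: arr=1 -> substrate=6 bound=2 product=11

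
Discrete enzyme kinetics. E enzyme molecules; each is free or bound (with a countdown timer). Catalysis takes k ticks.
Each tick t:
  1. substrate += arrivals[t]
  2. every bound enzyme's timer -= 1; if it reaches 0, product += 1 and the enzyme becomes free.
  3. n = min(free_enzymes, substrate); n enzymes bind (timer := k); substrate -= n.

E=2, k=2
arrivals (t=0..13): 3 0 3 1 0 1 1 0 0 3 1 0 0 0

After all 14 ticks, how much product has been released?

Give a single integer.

Answer: 12

Derivation:
t=0: arr=3 -> substrate=1 bound=2 product=0
t=1: arr=0 -> substrate=1 bound=2 product=0
t=2: arr=3 -> substrate=2 bound=2 product=2
t=3: arr=1 -> substrate=3 bound=2 product=2
t=4: arr=0 -> substrate=1 bound=2 product=4
t=5: arr=1 -> substrate=2 bound=2 product=4
t=6: arr=1 -> substrate=1 bound=2 product=6
t=7: arr=0 -> substrate=1 bound=2 product=6
t=8: arr=0 -> substrate=0 bound=1 product=8
t=9: arr=3 -> substrate=2 bound=2 product=8
t=10: arr=1 -> substrate=2 bound=2 product=9
t=11: arr=0 -> substrate=1 bound=2 product=10
t=12: arr=0 -> substrate=0 bound=2 product=11
t=13: arr=0 -> substrate=0 bound=1 product=12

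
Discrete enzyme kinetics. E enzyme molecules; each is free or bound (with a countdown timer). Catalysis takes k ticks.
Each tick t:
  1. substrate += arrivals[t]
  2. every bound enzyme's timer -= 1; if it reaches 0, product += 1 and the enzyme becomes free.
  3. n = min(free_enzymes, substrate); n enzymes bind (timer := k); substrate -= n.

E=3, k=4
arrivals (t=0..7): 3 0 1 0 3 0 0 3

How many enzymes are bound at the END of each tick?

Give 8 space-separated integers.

t=0: arr=3 -> substrate=0 bound=3 product=0
t=1: arr=0 -> substrate=0 bound=3 product=0
t=2: arr=1 -> substrate=1 bound=3 product=0
t=3: arr=0 -> substrate=1 bound=3 product=0
t=4: arr=3 -> substrate=1 bound=3 product=3
t=5: arr=0 -> substrate=1 bound=3 product=3
t=6: arr=0 -> substrate=1 bound=3 product=3
t=7: arr=3 -> substrate=4 bound=3 product=3

Answer: 3 3 3 3 3 3 3 3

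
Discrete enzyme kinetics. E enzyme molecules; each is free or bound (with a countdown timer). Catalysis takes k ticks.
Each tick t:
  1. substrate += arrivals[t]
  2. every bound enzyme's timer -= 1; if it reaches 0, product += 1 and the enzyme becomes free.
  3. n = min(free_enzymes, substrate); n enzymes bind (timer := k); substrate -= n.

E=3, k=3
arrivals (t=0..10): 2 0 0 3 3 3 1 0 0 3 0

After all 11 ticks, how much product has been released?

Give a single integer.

Answer: 8

Derivation:
t=0: arr=2 -> substrate=0 bound=2 product=0
t=1: arr=0 -> substrate=0 bound=2 product=0
t=2: arr=0 -> substrate=0 bound=2 product=0
t=3: arr=3 -> substrate=0 bound=3 product=2
t=4: arr=3 -> substrate=3 bound=3 product=2
t=5: arr=3 -> substrate=6 bound=3 product=2
t=6: arr=1 -> substrate=4 bound=3 product=5
t=7: arr=0 -> substrate=4 bound=3 product=5
t=8: arr=0 -> substrate=4 bound=3 product=5
t=9: arr=3 -> substrate=4 bound=3 product=8
t=10: arr=0 -> substrate=4 bound=3 product=8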